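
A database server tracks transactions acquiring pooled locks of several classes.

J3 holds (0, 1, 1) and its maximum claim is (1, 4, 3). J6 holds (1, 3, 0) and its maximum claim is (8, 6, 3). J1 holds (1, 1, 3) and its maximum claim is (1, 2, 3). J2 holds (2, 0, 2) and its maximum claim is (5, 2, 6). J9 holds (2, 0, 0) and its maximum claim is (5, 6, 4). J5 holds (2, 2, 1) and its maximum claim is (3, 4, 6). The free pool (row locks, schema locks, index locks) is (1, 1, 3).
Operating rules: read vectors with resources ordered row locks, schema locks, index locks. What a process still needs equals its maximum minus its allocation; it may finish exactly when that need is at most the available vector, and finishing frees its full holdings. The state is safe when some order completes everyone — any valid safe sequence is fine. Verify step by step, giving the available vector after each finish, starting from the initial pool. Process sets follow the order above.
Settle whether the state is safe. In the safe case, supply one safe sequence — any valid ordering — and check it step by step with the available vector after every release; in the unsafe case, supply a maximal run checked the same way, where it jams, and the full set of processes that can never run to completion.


UNSAFE.
Key observation: after J1, J5, J3, J2 the pool peaks at (6, 5, 10), and each blocked process is short somewhere: J6 on row locks; J9 on schema locks.
Going as far as possible: J1, J5, J3, J2; after that, nothing fits. Verifying each step:
  pool = (1, 1, 3)
  J1: need (0, 1, 0) fits (1, 1, 3); releases (1, 1, 3), pool now (2, 2, 6)
  J5: need (1, 2, 5) fits (2, 2, 6); releases (2, 2, 1), pool now (4, 4, 7)
  J3: need (1, 3, 2) fits (4, 4, 7); releases (0, 1, 1), pool now (4, 5, 8)
  J2: need (3, 2, 4) fits (4, 5, 8); releases (2, 0, 2), pool now (6, 5, 10)
  J6 cannot run: need (7, 3, 3) vs free (6, 5, 10) (insufficient row locks)
  J9 cannot run: need (3, 6, 4) vs free (6, 5, 10) (insufficient schema locks)
Permanently blocked: J6 and J9.


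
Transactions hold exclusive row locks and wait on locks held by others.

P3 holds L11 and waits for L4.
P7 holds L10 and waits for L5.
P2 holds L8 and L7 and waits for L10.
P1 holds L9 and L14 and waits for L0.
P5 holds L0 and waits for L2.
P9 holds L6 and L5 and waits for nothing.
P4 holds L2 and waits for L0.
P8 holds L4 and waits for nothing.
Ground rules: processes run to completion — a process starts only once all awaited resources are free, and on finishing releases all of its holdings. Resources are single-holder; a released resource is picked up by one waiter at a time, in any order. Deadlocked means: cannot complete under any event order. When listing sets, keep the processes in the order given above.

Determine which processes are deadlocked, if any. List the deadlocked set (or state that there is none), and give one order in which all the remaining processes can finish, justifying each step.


Deadlocked: P1, P5 and P4.
Key observation: P5 -> P4 -> P5 is a circular wait — nothing in it can go first; P1 waits into the deadlock from upstream.
One completion order for the rest: P9, P7, P2, P8, P3.
Step-by-step check:
  run P9 (it waits on nothing); releases L6 and L5
  P7: everything it awaited (L5) is free; runs, freeing L10
  P2: everything it awaited (L10) is free; runs, freeing L8 and L7
  run P8 (it waits on nothing); releases L4
  P3: everything it awaited (L4) is free; runs, freeing L11


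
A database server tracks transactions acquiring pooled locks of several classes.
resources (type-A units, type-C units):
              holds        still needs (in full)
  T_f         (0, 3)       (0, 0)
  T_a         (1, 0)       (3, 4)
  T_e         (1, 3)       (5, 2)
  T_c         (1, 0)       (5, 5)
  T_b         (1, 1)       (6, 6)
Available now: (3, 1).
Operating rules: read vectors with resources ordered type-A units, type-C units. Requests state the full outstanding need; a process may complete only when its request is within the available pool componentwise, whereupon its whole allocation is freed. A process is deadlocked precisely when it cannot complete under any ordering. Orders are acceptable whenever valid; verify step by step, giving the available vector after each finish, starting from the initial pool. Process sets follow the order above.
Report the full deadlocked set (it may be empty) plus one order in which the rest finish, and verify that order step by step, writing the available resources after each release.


Deadlocked set: T_e, T_c and T_b.
Key observation: after T_f, T_a complete, (4, 4) is the best the pool ever gets, yet each leftover process wants more type-A units.
One completion order for the rest: T_f, T_a. Walking it through:
  pool = (3, 1)
  T_f: need (0, 0) fits (3, 1); releases (0, 3), pool now (3, 4)
  T_a: need (3, 4) fits (3, 4); releases (1, 0), pool now (4, 4)
None of the blocked processes ever fits:
  blocked: T_e wants (5, 2), pool (4, 4) — not enough type-A units
  blocked: T_c wants (5, 5), pool (4, 4) — not enough type-A units and type-C units
  blocked: T_b wants (6, 6), pool (4, 4) — not enough type-A units and type-C units


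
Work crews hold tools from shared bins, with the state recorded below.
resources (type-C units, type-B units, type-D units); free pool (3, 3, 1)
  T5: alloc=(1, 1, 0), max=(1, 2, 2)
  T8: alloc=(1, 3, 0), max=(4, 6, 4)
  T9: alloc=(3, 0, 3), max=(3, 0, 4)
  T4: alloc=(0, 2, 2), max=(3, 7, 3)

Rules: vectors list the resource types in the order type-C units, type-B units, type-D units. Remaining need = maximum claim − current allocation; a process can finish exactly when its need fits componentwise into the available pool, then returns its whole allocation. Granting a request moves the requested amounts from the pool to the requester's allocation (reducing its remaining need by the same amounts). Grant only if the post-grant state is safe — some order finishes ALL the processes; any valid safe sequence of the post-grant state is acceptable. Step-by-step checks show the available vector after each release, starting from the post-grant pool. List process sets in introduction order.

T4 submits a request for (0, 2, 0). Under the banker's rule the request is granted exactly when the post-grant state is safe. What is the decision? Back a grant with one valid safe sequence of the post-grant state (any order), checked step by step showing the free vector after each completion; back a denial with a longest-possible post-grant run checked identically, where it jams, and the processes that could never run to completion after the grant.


DENY — the pretend-granted state is unsafe.
Key observation: after T9, T5 complete, (7, 2, 4) is the best the pool ever gets, yet each leftover process wants more type-B units.
Pretend the grant happened; the run T9, T5 goes as far as possible. Walking it through:
  pool = (3, 1, 1)
  run T9 (needs (0, 0, 1), free (3, 1, 1)); after release of (3, 0, 3) the pool is (6, 1, 4)
  run T5 (needs (0, 1, 2), free (6, 1, 4)); after release of (1, 1, 0) the pool is (7, 2, 4)
  T8 still needs (3, 3, 4) but only (7, 2, 4) is free — short on type-B units
  T4 still needs (3, 3, 1) but only (7, 2, 4) is free — short on type-B units
Had the request been granted, T8 and T4 could never finish.


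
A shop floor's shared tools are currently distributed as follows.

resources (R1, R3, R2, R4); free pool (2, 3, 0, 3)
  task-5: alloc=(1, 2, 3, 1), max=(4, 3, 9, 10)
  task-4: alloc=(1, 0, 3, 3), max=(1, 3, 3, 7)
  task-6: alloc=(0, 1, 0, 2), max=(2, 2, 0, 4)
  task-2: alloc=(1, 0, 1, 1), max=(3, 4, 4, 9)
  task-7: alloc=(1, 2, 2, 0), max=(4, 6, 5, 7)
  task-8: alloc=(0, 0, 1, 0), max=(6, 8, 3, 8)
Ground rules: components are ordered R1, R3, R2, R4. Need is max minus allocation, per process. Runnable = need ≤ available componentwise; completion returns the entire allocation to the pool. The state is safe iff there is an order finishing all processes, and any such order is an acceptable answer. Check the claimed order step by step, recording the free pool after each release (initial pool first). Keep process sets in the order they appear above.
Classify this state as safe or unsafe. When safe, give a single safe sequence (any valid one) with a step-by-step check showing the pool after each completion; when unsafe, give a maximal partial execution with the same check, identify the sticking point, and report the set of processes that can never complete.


The state is SAFE; one workable sequence: task-6, task-4, task-2, task-7, task-5, task-8.
Key observation: task-6 marks the first exact bind of the order: its need (2, 1, 0, 2) fits the free (2, 3, 0, 3) with zero slack on a requested resource.
Step-by-step check:
  pool = (2, 3, 0, 3)
  task-6 needs (2, 1, 0, 2) <= (2, 3, 0, 3) -> finishes; pool += (0, 1, 0, 2) = (2, 4, 0, 5)
  task-4 needs (0, 3, 0, 4) <= (2, 4, 0, 5) -> finishes; pool += (1, 0, 3, 3) = (3, 4, 3, 8)
  task-2 needs (2, 4, 3, 8) <= (3, 4, 3, 8) -> finishes; pool += (1, 0, 1, 1) = (4, 4, 4, 9)
  task-7 needs (3, 4, 3, 7) <= (4, 4, 4, 9) -> finishes; pool += (1, 2, 2, 0) = (5, 6, 6, 9)
  task-5 needs (3, 1, 6, 9) <= (5, 6, 6, 9) -> finishes; pool += (1, 2, 3, 1) = (6, 8, 9, 10)
  task-8 needs (6, 8, 2, 8) <= (6, 8, 9, 10) -> finishes; pool += (0, 0, 1, 0) = (6, 8, 10, 10)


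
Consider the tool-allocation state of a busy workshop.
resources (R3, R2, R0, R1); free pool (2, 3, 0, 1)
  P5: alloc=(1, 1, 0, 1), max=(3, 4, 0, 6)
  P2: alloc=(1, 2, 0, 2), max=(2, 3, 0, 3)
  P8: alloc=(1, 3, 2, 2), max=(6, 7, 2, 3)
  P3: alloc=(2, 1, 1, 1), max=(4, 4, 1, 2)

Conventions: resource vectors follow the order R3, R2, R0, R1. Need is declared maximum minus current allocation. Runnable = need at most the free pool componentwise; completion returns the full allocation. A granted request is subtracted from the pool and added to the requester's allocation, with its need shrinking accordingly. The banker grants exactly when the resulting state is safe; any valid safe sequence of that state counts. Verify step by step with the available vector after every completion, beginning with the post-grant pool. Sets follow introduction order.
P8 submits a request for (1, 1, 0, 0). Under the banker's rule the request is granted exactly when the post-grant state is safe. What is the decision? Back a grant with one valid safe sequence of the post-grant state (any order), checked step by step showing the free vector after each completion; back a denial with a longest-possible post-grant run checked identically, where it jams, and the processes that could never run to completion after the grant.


GRANT. The post-grant state is safe; one safe sequence: P2, P3, P8, P5.
Key observation: even at the reduced pool (1, 2, 0, 1), P2 fits immediately, so safety survives the grant.
Verifying the post-grant state step by step:
  pool = (1, 2, 0, 1)
  P2: need (1, 1, 0, 1) fits (1, 2, 0, 1); releases (1, 2, 0, 2), pool now (2, 4, 0, 3)
  P3: need (2, 3, 0, 1) fits (2, 4, 0, 3); releases (2, 1, 1, 1), pool now (4, 5, 1, 4)
  P8: need (4, 3, 0, 1) fits (4, 5, 1, 4); releases (2, 4, 2, 2), pool now (6, 9, 3, 6)
  P5: need (2, 3, 0, 5) fits (6, 9, 3, 6); releases (1, 1, 0, 1), pool now (7, 10, 3, 7)


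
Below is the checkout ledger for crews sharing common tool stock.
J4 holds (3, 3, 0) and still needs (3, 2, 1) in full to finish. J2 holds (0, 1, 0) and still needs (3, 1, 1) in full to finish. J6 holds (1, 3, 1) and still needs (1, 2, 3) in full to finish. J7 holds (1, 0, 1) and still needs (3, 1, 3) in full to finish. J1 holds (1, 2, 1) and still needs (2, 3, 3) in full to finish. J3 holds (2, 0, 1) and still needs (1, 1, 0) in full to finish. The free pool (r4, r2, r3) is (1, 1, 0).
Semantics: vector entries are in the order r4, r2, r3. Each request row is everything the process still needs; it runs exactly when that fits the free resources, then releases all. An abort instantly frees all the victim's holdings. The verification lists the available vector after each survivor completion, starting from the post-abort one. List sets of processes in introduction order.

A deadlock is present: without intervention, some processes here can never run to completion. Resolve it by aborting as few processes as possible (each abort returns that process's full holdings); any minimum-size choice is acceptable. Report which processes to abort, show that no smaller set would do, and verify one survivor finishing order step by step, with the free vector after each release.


The answer: abort J7 and J1.
Key observation: the returned (2, 2, 2) from J7 and J1 is what brings J6 — unrunnable before, under any order — into play at step 4.
No one abort is enough; case by case: J4 alone leaves J6 blocked (short on r3); J2 alone leaves J6 blocked (short on r3); J6 alone leaves J7 blocked (short on r3); J7 alone leaves J6 blocked (short on r3); J1 alone leaves J6 blocked (short on r3); J3 alone leaves J6 blocked (short on r3).
Survivors finish in the order: J2, J3, J4, J6. Check, step by step (pool after the aborts first):
  pool = (3, 3, 2)
  run J2 (needs (3, 1, 1), free (3, 3, 2)); after release of (0, 1, 0) the pool is (3, 4, 2)
  run J3 (needs (1, 1, 0), free (3, 4, 2)); after release of (2, 0, 1) the pool is (5, 4, 3)
  run J4 (needs (3, 2, 1), free (5, 4, 3)); after release of (3, 3, 0) the pool is (8, 7, 3)
  run J6 (needs (1, 2, 3), free (8, 7, 3)); after release of (1, 3, 1) the pool is (9, 10, 4)


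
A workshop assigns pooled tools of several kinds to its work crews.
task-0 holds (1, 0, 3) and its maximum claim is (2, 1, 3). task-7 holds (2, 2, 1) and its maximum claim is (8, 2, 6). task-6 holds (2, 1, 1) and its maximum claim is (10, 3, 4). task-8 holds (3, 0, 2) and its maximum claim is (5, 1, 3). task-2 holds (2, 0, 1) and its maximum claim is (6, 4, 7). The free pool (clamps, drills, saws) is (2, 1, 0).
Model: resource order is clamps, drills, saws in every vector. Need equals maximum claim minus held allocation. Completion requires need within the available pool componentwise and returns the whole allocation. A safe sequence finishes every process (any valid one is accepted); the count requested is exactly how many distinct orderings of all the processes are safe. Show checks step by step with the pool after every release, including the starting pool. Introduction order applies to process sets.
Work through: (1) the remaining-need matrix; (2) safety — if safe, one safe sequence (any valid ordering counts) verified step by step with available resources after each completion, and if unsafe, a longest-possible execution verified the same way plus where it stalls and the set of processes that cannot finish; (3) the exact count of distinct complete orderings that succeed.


(1) Remaining need (order clamps, drills, saws):
  task-0: (1, 1, 0)
  task-7: (6, 0, 5)
  task-6: (8, 2, 3)
  task-8: (2, 1, 1)
  task-2: (4, 4, 6)
(2) SAFE, for example via the order task-0, task-8, task-7, task-6, task-2.
Key observation: task-0 is the earliest step where a requested resource binds exactly: need (1, 1, 0), pool (2, 1, 0) at its turn.
Check, step by step:
  pool = (2, 1, 0)
  task-0 needs (1, 1, 0) <= (2, 1, 0) -> finishes; pool += (1, 0, 3) = (3, 1, 3)
  task-8 needs (2, 1, 1) <= (3, 1, 3) -> finishes; pool += (3, 0, 2) = (6, 1, 5)
  task-7 needs (6, 0, 5) <= (6, 1, 5) -> finishes; pool += (2, 2, 1) = (8, 3, 6)
  task-6 needs (8, 2, 3) <= (8, 3, 6) -> finishes; pool += (2, 1, 1) = (10, 4, 7)
  task-2 needs (4, 4, 6) <= (10, 4, 7) -> finishes; pool += (2, 0, 1) = (12, 4, 8)
(3) Exactly 1 of the possible complete orderings is a safe sequence.


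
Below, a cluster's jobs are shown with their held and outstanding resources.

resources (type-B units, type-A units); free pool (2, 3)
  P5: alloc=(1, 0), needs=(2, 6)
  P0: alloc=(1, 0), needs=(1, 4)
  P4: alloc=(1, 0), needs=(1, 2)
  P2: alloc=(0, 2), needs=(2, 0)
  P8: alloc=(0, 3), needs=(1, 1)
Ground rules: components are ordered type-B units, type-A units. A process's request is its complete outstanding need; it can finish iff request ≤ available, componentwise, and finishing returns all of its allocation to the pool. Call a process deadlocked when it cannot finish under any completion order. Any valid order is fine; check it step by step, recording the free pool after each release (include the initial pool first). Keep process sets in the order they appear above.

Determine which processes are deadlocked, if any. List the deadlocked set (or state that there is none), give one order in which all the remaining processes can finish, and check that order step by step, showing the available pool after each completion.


Nothing here is deadlocked.
Key observation: the pool covers P8 at once, and every later process fits after earlier releases.
A valid finishing order for the others: P8, P2, P5, P4, P0. Walking it through:
  pool = (2, 3)
  P8: need (1, 1) fits (2, 3); releases (0, 3), pool now (2, 6)
  P2: need (2, 0) fits (2, 6); releases (0, 2), pool now (2, 8)
  P5: need (2, 6) fits (2, 8); releases (1, 0), pool now (3, 8)
  P4: need (1, 2) fits (3, 8); releases (1, 0), pool now (4, 8)
  P0: need (1, 4) fits (4, 8); releases (1, 0), pool now (5, 8)


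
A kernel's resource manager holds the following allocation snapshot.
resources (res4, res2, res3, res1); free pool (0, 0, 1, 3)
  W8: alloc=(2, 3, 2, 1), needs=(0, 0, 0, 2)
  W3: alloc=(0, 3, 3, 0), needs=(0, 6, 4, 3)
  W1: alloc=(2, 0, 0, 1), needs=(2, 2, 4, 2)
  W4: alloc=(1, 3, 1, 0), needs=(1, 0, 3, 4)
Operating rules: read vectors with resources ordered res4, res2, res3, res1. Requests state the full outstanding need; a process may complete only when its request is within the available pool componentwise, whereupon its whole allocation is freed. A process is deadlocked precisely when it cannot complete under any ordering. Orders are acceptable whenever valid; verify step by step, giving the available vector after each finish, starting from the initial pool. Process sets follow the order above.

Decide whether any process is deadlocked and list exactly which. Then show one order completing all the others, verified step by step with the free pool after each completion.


The deadlocked set is empty.
Key observation: beginning at W8, releases accumulate fast enough that every process eventually fits.
The rest can finish in the order W8, W4, W1, W3. Walking it through:
  pool = (0, 0, 1, 3)
  W8: need (0, 0, 0, 2) fits (0, 0, 1, 3); releases (2, 3, 2, 1), pool now (2, 3, 3, 4)
  W4: need (1, 0, 3, 4) fits (2, 3, 3, 4); releases (1, 3, 1, 0), pool now (3, 6, 4, 4)
  W1: need (2, 2, 4, 2) fits (3, 6, 4, 4); releases (2, 0, 0, 1), pool now (5, 6, 4, 5)
  W3: need (0, 6, 4, 3) fits (5, 6, 4, 5); releases (0, 3, 3, 0), pool now (5, 9, 7, 5)


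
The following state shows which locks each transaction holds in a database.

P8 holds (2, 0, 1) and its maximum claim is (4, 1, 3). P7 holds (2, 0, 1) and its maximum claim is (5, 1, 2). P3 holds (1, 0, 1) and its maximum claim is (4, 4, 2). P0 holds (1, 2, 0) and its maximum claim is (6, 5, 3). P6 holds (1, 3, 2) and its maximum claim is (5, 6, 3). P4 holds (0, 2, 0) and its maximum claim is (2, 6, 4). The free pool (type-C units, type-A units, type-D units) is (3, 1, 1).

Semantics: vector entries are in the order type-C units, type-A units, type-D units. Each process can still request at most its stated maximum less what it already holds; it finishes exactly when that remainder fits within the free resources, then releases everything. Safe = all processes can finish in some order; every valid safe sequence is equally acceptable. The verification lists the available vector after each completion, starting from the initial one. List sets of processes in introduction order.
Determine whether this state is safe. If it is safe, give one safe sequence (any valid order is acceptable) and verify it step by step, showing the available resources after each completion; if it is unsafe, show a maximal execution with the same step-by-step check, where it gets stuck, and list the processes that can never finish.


UNSAFE.
Key observation: even finishing P7, P8 leaves just (7, 1, 3) free — too little type-A units for any of the remaining processes.
Going as far as possible: P7, P8; after that, nothing fits. Step-by-step check:
  pool = (3, 1, 1)
  P7 needs (3, 1, 1) <= (3, 1, 1) -> finishes; pool += (2, 0, 1) = (5, 1, 2)
  P8 needs (2, 1, 2) <= (5, 1, 2) -> finishes; pool += (2, 0, 1) = (7, 1, 3)
  P3 cannot run: need (3, 4, 1) vs free (7, 1, 3) (insufficient type-A units)
  P0 cannot run: need (5, 3, 3) vs free (7, 1, 3) (insufficient type-A units)
  P6 cannot run: need (4, 3, 1) vs free (7, 1, 3) (insufficient type-A units)
  P4 cannot run: need (2, 4, 4) vs free (7, 1, 3) (insufficient type-A units and type-D units)
Never able to finish: P3, P0, P6 and P4.


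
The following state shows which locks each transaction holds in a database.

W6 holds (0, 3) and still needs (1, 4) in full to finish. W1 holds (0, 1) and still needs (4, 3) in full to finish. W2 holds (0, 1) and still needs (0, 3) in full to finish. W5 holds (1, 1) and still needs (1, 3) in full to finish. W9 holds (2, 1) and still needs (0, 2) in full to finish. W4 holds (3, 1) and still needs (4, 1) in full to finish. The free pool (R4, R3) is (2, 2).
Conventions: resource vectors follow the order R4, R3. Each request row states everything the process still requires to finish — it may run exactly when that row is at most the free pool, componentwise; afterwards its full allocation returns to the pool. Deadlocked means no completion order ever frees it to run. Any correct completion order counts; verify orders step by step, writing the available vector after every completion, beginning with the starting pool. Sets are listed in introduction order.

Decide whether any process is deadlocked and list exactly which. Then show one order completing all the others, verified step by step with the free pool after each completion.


No process is deadlocked.
Key observation: W9 can run right away; the returned allocation unlocks the remaining processes in turn.
One completion order for the rest: W9, W4, W6, W5, W1, W2. Step-by-step check:
  pool = (2, 2)
  W9: need (0, 2) fits (2, 2); releases (2, 1), pool now (4, 3)
  W4: need (4, 1) fits (4, 3); releases (3, 1), pool now (7, 4)
  W6: need (1, 4) fits (7, 4); releases (0, 3), pool now (7, 7)
  W5: need (1, 3) fits (7, 7); releases (1, 1), pool now (8, 8)
  W1: need (4, 3) fits (8, 8); releases (0, 1), pool now (8, 9)
  W2: need (0, 3) fits (8, 9); releases (0, 1), pool now (8, 10)


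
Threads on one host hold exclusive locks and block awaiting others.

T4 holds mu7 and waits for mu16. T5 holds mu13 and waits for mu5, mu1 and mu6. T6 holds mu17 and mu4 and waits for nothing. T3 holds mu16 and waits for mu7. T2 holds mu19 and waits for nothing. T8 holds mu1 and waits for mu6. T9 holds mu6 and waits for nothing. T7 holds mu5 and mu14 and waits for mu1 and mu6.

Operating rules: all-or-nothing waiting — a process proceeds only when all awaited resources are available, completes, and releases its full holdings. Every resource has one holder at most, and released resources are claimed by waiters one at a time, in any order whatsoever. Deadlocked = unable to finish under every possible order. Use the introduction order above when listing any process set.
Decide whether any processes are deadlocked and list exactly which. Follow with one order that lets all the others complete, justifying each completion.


Deadlocked set: T4 and T3.
Key observation: the waits loop around T4 -> T3 -> T4 with no way out; no other process is dragged down with it.
The rest can finish in the order T9, T8, T7, T5, T2, T6.
Verifying each step:
  T9 waits on nothing -> runs at once and releases mu6
  T8: everything it awaited (mu6) is free; runs, freeing mu1
  T7: everything it awaited (mu1 and mu6) is free; runs, freeing mu5 and mu14
  T5: everything it awaited (mu5, mu1 and mu6) is free; runs, freeing mu13
  T2 waits on nothing -> runs at once and releases mu19
  T6 waits on nothing -> runs at once and releases mu17 and mu4


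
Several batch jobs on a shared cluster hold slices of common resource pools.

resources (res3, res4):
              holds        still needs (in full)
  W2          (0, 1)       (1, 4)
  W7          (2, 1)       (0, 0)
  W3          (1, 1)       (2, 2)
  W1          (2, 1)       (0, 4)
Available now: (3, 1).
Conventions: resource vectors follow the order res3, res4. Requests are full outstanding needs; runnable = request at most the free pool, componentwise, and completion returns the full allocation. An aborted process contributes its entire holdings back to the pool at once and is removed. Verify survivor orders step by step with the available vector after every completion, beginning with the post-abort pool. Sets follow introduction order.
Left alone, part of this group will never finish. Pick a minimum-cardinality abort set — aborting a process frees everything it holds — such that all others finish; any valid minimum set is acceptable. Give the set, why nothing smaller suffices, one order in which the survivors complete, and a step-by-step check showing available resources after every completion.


Abort W2.
Key observation: no ordering could ever have run W1 before the abort of W2; with (0, 1) back in the pool it fits at step 3.
Why nothing smaller works: aborting no one leaves the state deadlocked as given.
The survivors complete as W7, W3, W1. Check, step by step (starting from the post-abort pool):
  pool = (3, 2)
  run W7 (needs (0, 0), free (3, 2)); after release of (2, 1) the pool is (5, 3)
  run W3 (needs (2, 2), free (5, 3)); after release of (1, 1) the pool is (6, 4)
  run W1 (needs (0, 4), free (6, 4)); after release of (2, 1) the pool is (8, 5)


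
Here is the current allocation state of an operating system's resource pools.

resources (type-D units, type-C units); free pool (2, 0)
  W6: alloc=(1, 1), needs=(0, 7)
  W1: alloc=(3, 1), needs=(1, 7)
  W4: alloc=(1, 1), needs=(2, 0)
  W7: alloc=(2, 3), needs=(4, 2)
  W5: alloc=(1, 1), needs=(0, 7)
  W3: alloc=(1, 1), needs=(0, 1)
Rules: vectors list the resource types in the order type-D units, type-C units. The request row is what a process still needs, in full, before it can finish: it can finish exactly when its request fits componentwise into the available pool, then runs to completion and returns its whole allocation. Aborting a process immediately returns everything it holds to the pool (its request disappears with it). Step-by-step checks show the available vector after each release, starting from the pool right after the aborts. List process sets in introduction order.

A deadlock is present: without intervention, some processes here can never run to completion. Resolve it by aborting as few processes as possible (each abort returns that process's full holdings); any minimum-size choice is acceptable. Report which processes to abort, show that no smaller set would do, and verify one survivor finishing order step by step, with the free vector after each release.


Abort W6 and W1.
Key observation: the returned (4, 2) from W6 and W1 is what brings W5 — unrunnable before, under any order — into play at step 4.
No one abort is enough; case by case: W6 alone leaves W1 blocked (short on type-C units); W1 alone leaves W6 blocked (short on type-C units); W4 alone leaves W6 blocked (short on type-C units); W7 alone leaves W6 blocked (short on type-C units); W5 alone leaves W6 blocked (short on type-C units); W3 alone leaves W6 blocked (short on type-C units).
One survivor order: W7, W4, W3, W5. Step-by-step check (post-abort pool first):
  pool = (6, 2)
  W7 needs (4, 2) <= (6, 2) -> finishes; pool += (2, 3) = (8, 5)
  W4 needs (2, 0) <= (8, 5) -> finishes; pool += (1, 1) = (9, 6)
  W3 needs (0, 1) <= (9, 6) -> finishes; pool += (1, 1) = (10, 7)
  W5 needs (0, 7) <= (10, 7) -> finishes; pool += (1, 1) = (11, 8)


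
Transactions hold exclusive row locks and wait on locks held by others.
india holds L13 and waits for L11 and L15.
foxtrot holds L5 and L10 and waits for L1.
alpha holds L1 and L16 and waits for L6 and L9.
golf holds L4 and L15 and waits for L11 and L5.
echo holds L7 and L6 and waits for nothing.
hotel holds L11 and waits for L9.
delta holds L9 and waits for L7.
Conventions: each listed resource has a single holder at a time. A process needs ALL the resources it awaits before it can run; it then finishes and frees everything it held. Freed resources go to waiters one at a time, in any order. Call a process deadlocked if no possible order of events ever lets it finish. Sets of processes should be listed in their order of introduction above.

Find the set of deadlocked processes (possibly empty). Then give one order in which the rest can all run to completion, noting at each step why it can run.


The deadlocked set is empty.
Key observation: no waiting chain loops back on itself — every chain ends at a process that waits on nothing, so everyone eventually runs.
One completion order for the rest: echo, delta, alpha, foxtrot, hotel, golf, india.
Verifying each step:
  echo: no waits; runs immediately, freeing L7 and L6
  delta: everything it awaited (L7) is free; runs, freeing L9
  alpha: everything it awaited (L6 and L9) is free; runs, freeing L1 and L16
  foxtrot: everything it awaited (L1) is free; runs, freeing L5 and L10
  hotel: everything it awaited (L9) is free; runs, freeing L11
  golf: everything it awaited (L11 and L5) is free; runs, freeing L4 and L15
  india: everything it awaited (L11 and L15) is free; runs, freeing L13


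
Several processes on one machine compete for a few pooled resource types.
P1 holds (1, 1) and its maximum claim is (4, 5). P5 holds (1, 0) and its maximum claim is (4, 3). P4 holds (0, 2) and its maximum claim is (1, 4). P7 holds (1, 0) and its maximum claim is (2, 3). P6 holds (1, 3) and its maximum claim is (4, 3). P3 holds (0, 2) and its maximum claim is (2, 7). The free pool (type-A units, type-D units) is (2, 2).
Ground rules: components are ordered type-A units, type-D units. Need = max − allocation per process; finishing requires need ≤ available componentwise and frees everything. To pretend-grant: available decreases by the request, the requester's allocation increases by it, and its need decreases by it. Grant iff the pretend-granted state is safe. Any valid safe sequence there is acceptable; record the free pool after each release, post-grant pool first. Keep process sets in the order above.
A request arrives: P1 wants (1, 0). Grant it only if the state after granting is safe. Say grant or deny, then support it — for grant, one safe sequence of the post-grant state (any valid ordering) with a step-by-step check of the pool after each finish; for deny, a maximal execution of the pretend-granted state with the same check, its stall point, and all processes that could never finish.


GRANT. The post-grant state is safe; one safe sequence: P4, P7, P1, P6, P5, P3.
Key observation: even at the reduced pool (1, 2), P4 fits immediately, so safety survives the grant.
Check on the post-grant state, step by step:
  pool = (1, 2)
  P4 needs (1, 2) <= (1, 2) -> finishes; pool += (0, 2) = (1, 4)
  P7 needs (1, 3) <= (1, 4) -> finishes; pool += (1, 0) = (2, 4)
  P1 needs (2, 4) <= (2, 4) -> finishes; pool += (2, 1) = (4, 5)
  P6 needs (3, 0) <= (4, 5) -> finishes; pool += (1, 3) = (5, 8)
  P5 needs (3, 3) <= (5, 8) -> finishes; pool += (1, 0) = (6, 8)
  P3 needs (2, 5) <= (6, 8) -> finishes; pool += (0, 2) = (6, 10)


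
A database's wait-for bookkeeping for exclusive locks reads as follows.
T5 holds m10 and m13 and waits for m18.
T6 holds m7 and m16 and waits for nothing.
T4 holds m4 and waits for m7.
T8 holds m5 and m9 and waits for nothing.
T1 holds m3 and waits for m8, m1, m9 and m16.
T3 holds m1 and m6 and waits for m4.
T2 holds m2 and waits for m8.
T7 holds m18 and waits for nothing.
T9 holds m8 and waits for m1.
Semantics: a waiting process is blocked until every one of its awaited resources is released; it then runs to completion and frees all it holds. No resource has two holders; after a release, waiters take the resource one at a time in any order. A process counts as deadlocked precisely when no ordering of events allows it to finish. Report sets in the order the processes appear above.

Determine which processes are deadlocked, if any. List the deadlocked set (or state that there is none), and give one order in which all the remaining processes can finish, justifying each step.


No process is deadlocked.
Key observation: all waits point, directly or indirectly, at processes that can finish, so nothing is permanently blocked.
One completion order for the rest: T8, T6, T4, T3, T7, T5, T9, T1, T2.
Step-by-step check:
  T8 waits on nothing -> runs at once and releases m5 and m9
  T6 waits on nothing -> runs at once and releases m7 and m16
  T4 waits on m7 — all released -> runs and releases m4
  T3 waits on m4 — all released -> runs and releases m1 and m6
  T7 waits on nothing -> runs at once and releases m18
  T5 waits on m18 — all released -> runs and releases m10 and m13
  T9 waits on m1 — all released -> runs and releases m8
  T1 waits on m8, m1, m9 and m16 — all released -> runs and releases m3
  T2 waits on m8 — all released -> runs and releases m2


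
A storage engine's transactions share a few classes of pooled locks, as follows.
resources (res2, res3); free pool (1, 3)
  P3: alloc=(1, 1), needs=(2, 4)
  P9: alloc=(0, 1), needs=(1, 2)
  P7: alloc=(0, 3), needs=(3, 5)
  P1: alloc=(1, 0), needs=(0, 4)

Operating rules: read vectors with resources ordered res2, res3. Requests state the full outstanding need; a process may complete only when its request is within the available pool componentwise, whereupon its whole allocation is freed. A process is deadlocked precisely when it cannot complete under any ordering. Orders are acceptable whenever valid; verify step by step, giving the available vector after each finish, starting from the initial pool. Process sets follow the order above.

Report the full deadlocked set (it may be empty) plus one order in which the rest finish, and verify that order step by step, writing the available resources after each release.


No process is deadlocked.
Key observation: there is always a runnable process — P9 first — so the state unwinds completely.
The rest can finish in the order P9, P1, P3, P7. Verifying each step:
  pool = (1, 3)
  run P9 (needs (1, 2), free (1, 3)); after release of (0, 1) the pool is (1, 4)
  run P1 (needs (0, 4), free (1, 4)); after release of (1, 0) the pool is (2, 4)
  run P3 (needs (2, 4), free (2, 4)); after release of (1, 1) the pool is (3, 5)
  run P7 (needs (3, 5), free (3, 5)); after release of (0, 3) the pool is (3, 8)


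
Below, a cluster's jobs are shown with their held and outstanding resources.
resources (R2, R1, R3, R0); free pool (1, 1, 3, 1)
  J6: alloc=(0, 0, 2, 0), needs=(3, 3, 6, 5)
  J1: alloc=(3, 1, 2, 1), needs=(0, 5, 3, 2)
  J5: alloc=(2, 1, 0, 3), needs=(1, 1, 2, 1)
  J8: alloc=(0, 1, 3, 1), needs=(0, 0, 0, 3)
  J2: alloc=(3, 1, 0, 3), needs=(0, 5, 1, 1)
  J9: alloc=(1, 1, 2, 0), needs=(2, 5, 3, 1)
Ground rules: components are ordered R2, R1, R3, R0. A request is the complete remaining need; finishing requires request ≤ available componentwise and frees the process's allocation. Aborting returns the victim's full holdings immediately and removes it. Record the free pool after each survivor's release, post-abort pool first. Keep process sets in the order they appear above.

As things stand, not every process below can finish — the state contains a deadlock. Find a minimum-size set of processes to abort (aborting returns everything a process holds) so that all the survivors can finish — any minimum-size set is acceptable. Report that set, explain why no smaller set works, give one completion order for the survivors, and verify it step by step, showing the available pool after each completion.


Minimum abort set: J1 and J9.
Key observation: J2 was stuck for good until J1 and J9 gave back (4, 2, 4, 1); in the order shown it finishes at step 4.
Why nothing smaller works — every single abort fails: J6 alone leaves J1 blocked (short on R1); J1 alone leaves J2 blocked (short on R1); J5 alone leaves J1 blocked (short on R1); J8 alone leaves J1 blocked (short on R1); J2 alone leaves J1 blocked (short on R1); J9 alone leaves J1 blocked (short on R1).
Survivors finish in the order: J5, J8, J6, J2. Walking it through (pool after the aborts first):
  pool = (5, 3, 7, 2)
  run J5 (needs (1, 1, 2, 1), free (5, 3, 7, 2)); after release of (2, 1, 0, 3) the pool is (7, 4, 7, 5)
  run J8 (needs (0, 0, 0, 3), free (7, 4, 7, 5)); after release of (0, 1, 3, 1) the pool is (7, 5, 10, 6)
  run J6 (needs (3, 3, 6, 5), free (7, 5, 10, 6)); after release of (0, 0, 2, 0) the pool is (7, 5, 12, 6)
  run J2 (needs (0, 5, 1, 1), free (7, 5, 12, 6)); after release of (3, 1, 0, 3) the pool is (10, 6, 12, 9)


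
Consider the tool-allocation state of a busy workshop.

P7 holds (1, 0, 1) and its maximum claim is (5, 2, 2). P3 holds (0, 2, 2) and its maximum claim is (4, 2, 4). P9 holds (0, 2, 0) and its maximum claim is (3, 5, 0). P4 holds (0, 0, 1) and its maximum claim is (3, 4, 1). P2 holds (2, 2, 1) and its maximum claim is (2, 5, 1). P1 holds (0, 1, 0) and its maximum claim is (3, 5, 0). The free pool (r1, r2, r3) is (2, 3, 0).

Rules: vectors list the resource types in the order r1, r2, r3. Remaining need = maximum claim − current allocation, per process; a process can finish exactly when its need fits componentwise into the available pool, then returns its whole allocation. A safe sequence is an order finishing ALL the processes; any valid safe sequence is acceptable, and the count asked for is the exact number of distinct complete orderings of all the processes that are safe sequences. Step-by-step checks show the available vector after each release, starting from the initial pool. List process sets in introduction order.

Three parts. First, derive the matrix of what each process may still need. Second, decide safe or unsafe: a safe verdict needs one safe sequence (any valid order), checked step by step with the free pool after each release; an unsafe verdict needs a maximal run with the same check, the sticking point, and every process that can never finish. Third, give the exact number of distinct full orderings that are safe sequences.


(1) Need matrix, components ordered r1, r2, r3:
  P7: (4, 2, 1)
  P3: (4, 0, 2)
  P9: (3, 3, 0)
  P4: (3, 4, 0)
  P2: (0, 3, 0)
  P1: (3, 4, 0)
(2) SAFE — a valid safe sequence is P2, P1, P4, P7, P3, P9.
Key observation: P2 is the earliest step where a requested resource binds exactly: need (0, 3, 0), pool (2, 3, 0) at its turn.
Verifying each step:
  pool = (2, 3, 0)
  P2: need (0, 3, 0) fits (2, 3, 0); releases (2, 2, 1), pool now (4, 5, 1)
  P1: need (3, 4, 0) fits (4, 5, 1); releases (0, 1, 0), pool now (4, 6, 1)
  P4: need (3, 4, 0) fits (4, 6, 1); releases (0, 0, 1), pool now (4, 6, 2)
  P7: need (4, 2, 1) fits (4, 6, 2); releases (1, 0, 1), pool now (5, 6, 3)
  P3: need (4, 0, 2) fits (5, 6, 3); releases (0, 2, 2), pool now (5, 8, 5)
  P9: need (3, 3, 0) fits (5, 8, 5); releases (0, 2, 0), pool now (5, 10, 5)
(3) The exact count: 80 of the possible complete orderings are safe sequences.


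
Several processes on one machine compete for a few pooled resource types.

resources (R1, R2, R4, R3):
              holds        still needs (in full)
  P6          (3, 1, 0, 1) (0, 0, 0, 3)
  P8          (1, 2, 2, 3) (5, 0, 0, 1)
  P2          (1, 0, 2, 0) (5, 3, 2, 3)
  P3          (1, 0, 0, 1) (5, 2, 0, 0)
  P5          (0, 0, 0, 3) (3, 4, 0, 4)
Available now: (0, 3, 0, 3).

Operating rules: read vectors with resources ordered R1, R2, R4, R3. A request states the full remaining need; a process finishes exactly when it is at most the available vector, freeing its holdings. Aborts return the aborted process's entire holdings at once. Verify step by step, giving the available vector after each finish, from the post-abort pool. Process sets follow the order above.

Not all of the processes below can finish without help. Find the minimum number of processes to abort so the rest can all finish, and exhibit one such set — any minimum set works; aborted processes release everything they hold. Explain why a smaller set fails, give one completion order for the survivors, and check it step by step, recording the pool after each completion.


The answer: abort P8 and P3.
Key observation: the returned (2, 2, 2, 4) from P8 and P3 is what brings P2 — unrunnable before, under any order — into play at step 2.
No one abort is enough; case by case: P6 alone leaves P8 blocked (short on R1); P8 alone leaves P2 blocked (short on R1); P2 alone leaves P8 blocked (short on R1); P3 alone leaves P8 blocked (short on R1); P5 alone leaves P8 blocked (short on R1).
The survivors complete as P6, P2, P5. Verifying each step (starting from the post-abort pool):
  pool = (2, 5, 2, 7)
  run P6 (needs (0, 0, 0, 3), free (2, 5, 2, 7)); after release of (3, 1, 0, 1) the pool is (5, 6, 2, 8)
  run P2 (needs (5, 3, 2, 3), free (5, 6, 2, 8)); after release of (1, 0, 2, 0) the pool is (6, 6, 4, 8)
  run P5 (needs (3, 4, 0, 4), free (6, 6, 4, 8)); after release of (0, 0, 0, 3) the pool is (6, 6, 4, 11)
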